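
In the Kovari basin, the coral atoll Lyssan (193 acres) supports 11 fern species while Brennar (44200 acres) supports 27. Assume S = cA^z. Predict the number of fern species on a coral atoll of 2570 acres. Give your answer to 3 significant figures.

z = ln(27/11) / ln(44200/193) = 0.8979 / 5.4338 = 0.1653
c = 11 / 193^0.1653 = 11 / 2.386 = 4.61
S₃ = 4.61 × 2570^0.1653 = 4.61 × 3.66 ≈ 16.87

16.9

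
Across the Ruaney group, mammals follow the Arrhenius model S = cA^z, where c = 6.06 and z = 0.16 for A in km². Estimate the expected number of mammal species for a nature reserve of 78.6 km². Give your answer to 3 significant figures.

12.2

S = 6.06 × 78.6^0.16
ln S = ln 6.06 + 0.16 × ln 78.6 = 1.8017 + 0.16 × 4.3644 = 2.5000
S = e^2.5000 ≈ 12.18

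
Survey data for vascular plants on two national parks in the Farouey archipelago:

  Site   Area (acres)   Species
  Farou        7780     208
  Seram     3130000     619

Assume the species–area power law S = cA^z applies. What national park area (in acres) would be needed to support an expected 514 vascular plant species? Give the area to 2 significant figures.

1100000 acres

z = ln(619/208) / ln(3130000/7780) = 1.0906 / 5.9972 = 0.1818
c = 208 / 7780^0.1818 = 208 / 5.1 = 40.79
A = (514/40.79)^(1/0.1818) ⇒ ln A = ln(12.6)/0.1818 = 13.9343
A = e^13.9343 ≈ 1126182 acres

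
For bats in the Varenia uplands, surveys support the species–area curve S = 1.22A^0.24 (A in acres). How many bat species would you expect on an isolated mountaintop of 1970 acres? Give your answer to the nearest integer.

8 species

S = 1.22 × 1970^0.24
ln S = ln 1.22 + 0.24 × ln 1970 = 0.1989 + 0.24 × 7.5858 = 2.0194
S = e^2.0194 ≈ 7.534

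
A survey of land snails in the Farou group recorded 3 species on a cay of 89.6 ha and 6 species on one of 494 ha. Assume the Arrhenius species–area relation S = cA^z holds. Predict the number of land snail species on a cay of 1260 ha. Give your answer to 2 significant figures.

z = ln(6/3) / ln(494/89.6) = 0.6931 / 1.7072 = 0.4060
c = 3 / 89.6^0.4060 = 3 / 6.204 = 0.4836
S₃ = 0.4836 × 1260^0.4060 = 0.4836 × 18.15 ≈ 8.775

8.8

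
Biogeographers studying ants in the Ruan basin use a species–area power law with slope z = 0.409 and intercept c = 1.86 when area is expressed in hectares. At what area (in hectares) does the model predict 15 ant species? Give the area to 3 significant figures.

15 = 1.86 × A^0.409  ⇒  A^0.409 = 15/1.86 = 8.065
ln A = ln(8.065) / 0.409 = 2.0875 / 0.409 = 5.1038
A = e^5.1038 ≈ 164.7 hectares

165 hectares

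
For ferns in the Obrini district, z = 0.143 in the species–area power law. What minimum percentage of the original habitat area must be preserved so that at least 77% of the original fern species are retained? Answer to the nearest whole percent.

Need (A_new/A_old)^0.143 = 0.77, so A_new/A_old = 0.77^(1/0.143) = 0.77^6.993
ln(A_new/A_old) = ln 0.77 / 0.143 = -0.2614 / 0.143 = -1.8277
A_new/A_old = e^-1.8277 ≈ 0.1608

16%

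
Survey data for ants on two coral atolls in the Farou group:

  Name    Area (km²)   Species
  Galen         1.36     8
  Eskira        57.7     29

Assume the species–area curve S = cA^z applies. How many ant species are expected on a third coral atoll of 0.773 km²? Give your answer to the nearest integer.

7

z = ln(29/8) / ln(57.7/1.36) = 1.2879 / 3.7478 = 0.3436
c = 8 / 1.36^0.3436 = 8 / 1.111 = 7.198
S₃ = 7.198 × 0.773^0.3436 = 7.198 × 0.9153 ≈ 6.588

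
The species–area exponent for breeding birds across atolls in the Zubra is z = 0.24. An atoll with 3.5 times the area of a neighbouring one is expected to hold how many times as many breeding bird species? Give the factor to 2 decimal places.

S₂/S₁ = (A₂/A₁)^z = 3.5^0.24
ln(S₂/S₁) = 0.24 × ln 3.5 = 0.24 × 1.2528 = 0.3007
S₂/S₁ = e^0.3007 ≈ 1.351

1.35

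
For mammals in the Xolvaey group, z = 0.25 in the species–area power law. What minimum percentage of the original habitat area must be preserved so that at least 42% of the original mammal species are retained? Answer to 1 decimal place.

3.1%

Need (A_new/A_old)^0.25 = 0.42, so A_new/A_old = 0.42^(1/0.25) = 0.42^4
ln(A_new/A_old) = ln 0.42 / 0.25 = -0.8675 / 0.25 = -3.4700
A_new/A_old = e^-3.4700 ≈ 0.03112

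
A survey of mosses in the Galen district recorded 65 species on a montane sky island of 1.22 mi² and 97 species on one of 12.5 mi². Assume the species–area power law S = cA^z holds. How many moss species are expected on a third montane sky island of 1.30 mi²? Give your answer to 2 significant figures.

66

z = ln(97/65) / ln(12.5/1.22) = 0.4003 / 2.3269 = 0.1720
c = 65 / 1.22^0.1720 = 65 / 1.035 = 62.81
S₃ = 62.81 × 1.3^0.1720 = 62.81 × 1.046 ≈ 65.71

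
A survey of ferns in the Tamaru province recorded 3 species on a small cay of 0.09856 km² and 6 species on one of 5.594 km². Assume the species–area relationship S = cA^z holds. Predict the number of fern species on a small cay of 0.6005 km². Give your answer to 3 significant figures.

4.09

z = ln(6/3) / ln(5.594/0.09856) = 0.6931 / 4.0388 = 0.1716
c = 3 / 0.09856^0.1716 = 3 / 0.6719 = 4.465
S₃ = 4.465 × 0.6005^0.1716 = 4.465 × 0.9162 ≈ 4.091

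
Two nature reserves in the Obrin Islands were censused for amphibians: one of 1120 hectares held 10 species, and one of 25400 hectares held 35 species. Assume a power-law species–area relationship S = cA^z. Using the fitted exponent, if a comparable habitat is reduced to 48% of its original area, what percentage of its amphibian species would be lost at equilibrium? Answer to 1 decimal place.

z = ln(35/10) / ln(25400/1120) = 1.2528 / 3.1214 = 0.4013
S_new/S_old = (A_new/A_old)^z = 0.48^0.4013 = exp(0.4013 × -0.7340) = 0.7448
Fraction lost = 1 − 0.7448 = 0.2552

25.5%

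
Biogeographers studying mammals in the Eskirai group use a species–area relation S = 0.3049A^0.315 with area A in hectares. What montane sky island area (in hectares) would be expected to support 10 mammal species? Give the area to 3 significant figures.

10 = 0.3049 × A^0.315  ⇒  A^0.315 = 10/0.3049 = 32.8
ln A = ln(32.8) / 0.315 = 3.4904 / 0.315 = 11.0805
A = e^11.0805 ≈ 64893 hectares

64900 hectares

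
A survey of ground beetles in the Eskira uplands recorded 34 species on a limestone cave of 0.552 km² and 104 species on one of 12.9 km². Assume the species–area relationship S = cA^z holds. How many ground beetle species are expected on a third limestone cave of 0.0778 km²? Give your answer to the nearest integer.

17

z = ln(104/34) / ln(12.9/0.552) = 1.1180 / 3.1514 = 0.3548
c = 34 / 0.552^0.3548 = 34 / 0.8099 = 41.98
S₃ = 41.98 × 0.0778^0.3548 = 41.98 × 0.4042 ≈ 16.97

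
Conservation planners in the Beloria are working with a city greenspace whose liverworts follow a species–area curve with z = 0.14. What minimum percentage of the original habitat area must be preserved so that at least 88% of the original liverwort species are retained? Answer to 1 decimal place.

40.1%

Need (A_new/A_old)^0.14 = 0.88, so A_new/A_old = 0.88^(1/0.14) = 0.88^7.143
ln(A_new/A_old) = ln 0.88 / 0.14 = -0.1278 / 0.14 = -0.9131
A_new/A_old = e^-0.9131 ≈ 0.4013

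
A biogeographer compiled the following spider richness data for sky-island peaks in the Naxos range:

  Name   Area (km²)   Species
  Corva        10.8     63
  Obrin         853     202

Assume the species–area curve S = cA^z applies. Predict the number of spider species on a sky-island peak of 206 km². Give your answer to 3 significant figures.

z = ln(202/63) / ln(853/10.8) = 1.1651 / 4.3692 = 0.2667
c = 63 / 10.8^0.2667 = 63 / 1.886 = 33.4
S₃ = 33.4 × 206^0.2667 = 33.4 × 4.14 ≈ 138.3

138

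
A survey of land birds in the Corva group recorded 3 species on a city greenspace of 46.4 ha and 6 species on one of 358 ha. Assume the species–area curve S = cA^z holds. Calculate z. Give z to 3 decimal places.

0.339

Taking logs: ln S = ln c + z ln A, so z = (ln S₂ − ln S₁)/(ln A₂ − ln A₁).
z = ln(6/3) / ln(358/46.4) = ln(2) / ln(7.716) = 0.6931 / 2.0432 = 0.3392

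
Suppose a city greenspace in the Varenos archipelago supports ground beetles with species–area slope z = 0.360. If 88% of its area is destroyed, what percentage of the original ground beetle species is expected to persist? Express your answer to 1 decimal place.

S_new/S_old = (A_new/A_old)^z = 0.12^0.36
= exp(0.36 × ln 0.12) = exp(0.36 × -2.1203) = exp(-0.7633) ≈ 0.4661

46.6%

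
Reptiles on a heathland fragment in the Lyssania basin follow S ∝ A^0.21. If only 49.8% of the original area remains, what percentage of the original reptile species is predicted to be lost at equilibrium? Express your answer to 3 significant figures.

13.6%

S_new/S_old = (A_new/A_old)^z = 0.498^0.21
= exp(0.21 × ln 0.498) = exp(0.21 × -0.6972) = exp(-0.1464) ≈ 0.8638
Fraction lost = 1 − 0.8638 = 0.1362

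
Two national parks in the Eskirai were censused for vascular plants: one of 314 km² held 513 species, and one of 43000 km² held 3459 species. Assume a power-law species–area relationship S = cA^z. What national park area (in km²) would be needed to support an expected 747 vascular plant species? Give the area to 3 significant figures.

z = ln(3459/513) / ln(43000/314) = 1.9085 / 4.9196 = 0.3879
c = 513 / 314^0.3879 = 513 / 9.303 = 55.14
A = (747/55.14)^(1/0.3879) ⇒ ln A = ln(13.55)/0.3879 = 6.7181
A = e^6.7181 ≈ 827.2 km²

827 km²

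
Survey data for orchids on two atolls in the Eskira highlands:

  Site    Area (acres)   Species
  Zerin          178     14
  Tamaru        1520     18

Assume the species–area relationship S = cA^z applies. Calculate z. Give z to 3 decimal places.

0.117

Taking logs: ln S = ln c + z ln A, so z = (ln S₂ − ln S₁)/(ln A₂ − ln A₁).
z = ln(18/14) / ln(1520/178) = ln(1.286) / ln(8.539) = 0.2513 / 2.1447 = 0.1172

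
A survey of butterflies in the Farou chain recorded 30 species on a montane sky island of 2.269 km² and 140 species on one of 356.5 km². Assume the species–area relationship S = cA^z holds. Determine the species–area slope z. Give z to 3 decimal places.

Taking logs: ln S = ln c + z ln A, so z = (ln S₂ − ln S₁)/(ln A₂ − ln A₁).
z = ln(140/30) / ln(356.5/2.269) = ln(4.667) / ln(157.1) = 1.5404 / 5.0570 = 0.3046

0.305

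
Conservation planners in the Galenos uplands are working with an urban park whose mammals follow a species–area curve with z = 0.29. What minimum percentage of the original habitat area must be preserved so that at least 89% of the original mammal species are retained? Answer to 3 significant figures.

66.9%

Need (A_new/A_old)^0.29 = 0.89, so A_new/A_old = 0.89^(1/0.29) = 0.89^3.448
ln(A_new/A_old) = ln 0.89 / 0.29 = -0.1165 / 0.29 = -0.4018
A_new/A_old = e^-0.4018 ≈ 0.6691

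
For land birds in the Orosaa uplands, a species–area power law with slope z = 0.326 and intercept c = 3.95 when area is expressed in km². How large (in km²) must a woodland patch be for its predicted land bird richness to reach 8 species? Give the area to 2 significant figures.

8 = 3.95 × A^0.326  ⇒  A^0.326 = 8/3.95 = 2.025
ln A = ln(2.025) / 0.326 = 0.7057 / 0.326 = 2.1648
A = e^2.1648 ≈ 8.713 km²

8.7 km²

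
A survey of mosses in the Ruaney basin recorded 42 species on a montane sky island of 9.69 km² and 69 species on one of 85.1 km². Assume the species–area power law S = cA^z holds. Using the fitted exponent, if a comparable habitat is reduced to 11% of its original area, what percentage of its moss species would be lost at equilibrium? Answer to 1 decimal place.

z = ln(69/42) / ln(85.1/9.69) = 0.4964 / 2.1727 = 0.2285
S_new/S_old = (A_new/A_old)^z = 0.11^0.2285 = exp(0.2285 × -2.2073) = 0.6039
Fraction lost = 1 − 0.6039 = 0.3961

39.6%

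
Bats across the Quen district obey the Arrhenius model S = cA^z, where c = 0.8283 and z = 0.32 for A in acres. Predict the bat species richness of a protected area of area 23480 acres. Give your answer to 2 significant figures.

21

S = 0.8283 × 23480^0.32
ln S = ln 0.8283 + 0.32 × ln 23480 = -0.1884 + 0.32 × 10.0639 = 3.0321
S = e^3.0321 ≈ 20.74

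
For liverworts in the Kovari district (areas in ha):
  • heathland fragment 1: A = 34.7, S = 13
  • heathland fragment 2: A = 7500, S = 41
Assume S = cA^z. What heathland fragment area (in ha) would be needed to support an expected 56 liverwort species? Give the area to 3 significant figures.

32300 ha

z = ln(41/13) / ln(7500/34.7) = 1.1486 / 5.3759 = 0.2137
c = 13 / 34.7^0.2137 = 13 / 2.134 = 6.093
A = (56/6.093)^(1/0.2137) ⇒ ln A = ln(9.191)/0.2137 = 10.3819
A = e^10.3819 ≈ 32270 ha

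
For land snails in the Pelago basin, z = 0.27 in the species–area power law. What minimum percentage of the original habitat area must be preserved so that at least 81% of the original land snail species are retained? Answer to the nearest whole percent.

Need (A_new/A_old)^0.27 = 0.81, so A_new/A_old = 0.81^(1/0.27) = 0.81^3.704
ln(A_new/A_old) = ln 0.81 / 0.27 = -0.2107 / 0.27 = -0.7804
A_new/A_old = e^-0.7804 ≈ 0.4582

46%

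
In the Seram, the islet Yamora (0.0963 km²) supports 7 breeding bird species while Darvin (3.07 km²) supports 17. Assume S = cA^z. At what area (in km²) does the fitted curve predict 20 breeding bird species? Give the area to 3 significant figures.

5.79 km²

z = ln(17/7) / ln(3.07/0.0963) = 0.8873 / 3.4620 = 0.2563
c = 7 / 0.0963^0.2563 = 7 / 0.5489 = 12.75
A = (20/12.75)^(1/0.2563) ⇒ ln A = ln(1.568)/0.2563 = 1.7558
A = e^1.7558 ≈ 5.788 km²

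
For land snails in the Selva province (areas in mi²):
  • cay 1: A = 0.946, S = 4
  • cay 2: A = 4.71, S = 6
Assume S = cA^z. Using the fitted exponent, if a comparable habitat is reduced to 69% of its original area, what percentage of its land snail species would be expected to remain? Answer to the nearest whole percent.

91%

z = ln(6/4) / ln(4.71/0.946) = 0.4055 / 1.6052 = 0.2526
S_new/S_old = (A_new/A_old)^z = 0.69^0.2526 = exp(0.2526 × -0.3711) = 0.9105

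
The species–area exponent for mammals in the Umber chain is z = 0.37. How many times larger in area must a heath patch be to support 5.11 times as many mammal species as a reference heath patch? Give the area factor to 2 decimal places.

82.16

(A₂/A₁)^0.37 = 5.11, so A₂/A₁ = 5.11^(1/0.37) = 5.11^2.703
ln(A₂/A₁) = ln 5.11 / 0.37 = 1.6312 / 0.37 = 4.4086
A₂/A₁ = e^4.4086 ≈ 82.16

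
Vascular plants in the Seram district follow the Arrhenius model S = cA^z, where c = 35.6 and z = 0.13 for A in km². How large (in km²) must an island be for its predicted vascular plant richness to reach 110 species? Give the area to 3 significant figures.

110 = 35.6 × A^0.13  ⇒  A^0.13 = 110/35.6 = 3.09
ln A = ln(3.09) / 0.13 = 1.1281 / 0.13 = 8.6780
A = e^8.6780 ≈ 5872 km²

5870 km²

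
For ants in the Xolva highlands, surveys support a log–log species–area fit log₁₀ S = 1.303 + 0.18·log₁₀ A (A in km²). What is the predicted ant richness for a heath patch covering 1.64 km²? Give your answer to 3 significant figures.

22.0

S = 20.09 × 1.64^0.18 = 20.09 × 1.093 ≈ 21.96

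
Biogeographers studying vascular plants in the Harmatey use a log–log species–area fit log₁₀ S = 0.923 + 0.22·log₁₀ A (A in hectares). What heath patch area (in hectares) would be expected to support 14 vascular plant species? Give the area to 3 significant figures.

14 = 8.375 × A^0.22  ⇒  A^0.22 = 14/8.375 = 1.672
ln A = ln(1.672) / 0.22 = 0.5138 / 0.22 = 2.3353
A = e^2.3353 ≈ 10.33 hectares

10.3 hectares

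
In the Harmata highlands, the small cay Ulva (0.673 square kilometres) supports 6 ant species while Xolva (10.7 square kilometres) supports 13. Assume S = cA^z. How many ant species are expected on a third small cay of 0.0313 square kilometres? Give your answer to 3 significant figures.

z = ln(13/6) / ln(10.7/0.673) = 0.7732 / 2.7663 = 0.2795
c = 6 / 0.673^0.2795 = 6 / 0.8952 = 6.702
S₃ = 6.702 × 0.0313^0.2795 = 6.702 × 0.3797 ≈ 2.545

2.55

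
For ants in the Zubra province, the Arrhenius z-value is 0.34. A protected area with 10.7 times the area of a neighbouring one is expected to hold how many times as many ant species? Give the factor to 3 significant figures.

2.24

S₂/S₁ = (A₂/A₁)^z = 10.7^0.34
ln(S₂/S₁) = 0.34 × ln 10.7 = 0.34 × 2.3702 = 0.8059
S₂/S₁ = e^0.8059 ≈ 2.239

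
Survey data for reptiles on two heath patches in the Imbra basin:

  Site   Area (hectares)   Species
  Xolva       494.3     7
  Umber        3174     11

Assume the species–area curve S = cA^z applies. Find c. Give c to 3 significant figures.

1.55

z = ln(S₂/S₁) / ln(A₂/A₁) = ln(11/7) / ln(3174/494.3) = 0.4520 / 1.8596 = 0.2431
c = S₁ / A₁^z = 7 / 494.3^0.2431 = 7 / 4.516 = 1.55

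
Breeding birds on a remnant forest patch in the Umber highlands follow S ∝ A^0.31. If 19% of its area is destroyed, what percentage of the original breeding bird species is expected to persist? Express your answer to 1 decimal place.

S_new/S_old = (A_new/A_old)^z = 0.81^0.31
= exp(0.31 × ln 0.81) = exp(0.31 × -0.2107) = exp(-0.0653) ≈ 0.9368

93.7%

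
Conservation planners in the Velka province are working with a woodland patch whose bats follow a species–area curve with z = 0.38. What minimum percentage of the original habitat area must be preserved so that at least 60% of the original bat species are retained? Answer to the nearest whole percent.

Need (A_new/A_old)^0.38 = 0.6, so A_new/A_old = 0.6^(1/0.38) = 0.6^2.632
ln(A_new/A_old) = ln 0.6 / 0.38 = -0.5108 / 0.38 = -1.3443
A_new/A_old = e^-1.3443 ≈ 0.2607

26%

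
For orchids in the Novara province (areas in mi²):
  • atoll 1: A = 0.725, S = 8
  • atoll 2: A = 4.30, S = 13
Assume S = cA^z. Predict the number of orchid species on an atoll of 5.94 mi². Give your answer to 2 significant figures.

14

z = ln(13/8) / ln(4.3/0.725) = 0.4855 / 1.7802 = 0.2727
c = 8 / 0.725^0.2727 = 8 / 0.916 = 8.733
S₃ = 8.733 × 5.94^0.2727 = 8.733 × 1.626 ≈ 14.2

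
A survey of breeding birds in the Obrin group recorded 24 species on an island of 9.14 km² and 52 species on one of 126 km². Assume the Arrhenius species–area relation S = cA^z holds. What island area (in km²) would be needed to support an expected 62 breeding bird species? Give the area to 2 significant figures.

230 km²

z = ln(52/24) / ln(126/9.14) = 0.7732 / 2.6236 = 0.2947
c = 24 / 9.14^0.2947 = 24 / 1.92 = 12.5
A = (62/12.5)^(1/0.2947) ⇒ ln A = ln(4.959)/0.2947 = 5.4331
A = e^5.4331 ≈ 228.9 km²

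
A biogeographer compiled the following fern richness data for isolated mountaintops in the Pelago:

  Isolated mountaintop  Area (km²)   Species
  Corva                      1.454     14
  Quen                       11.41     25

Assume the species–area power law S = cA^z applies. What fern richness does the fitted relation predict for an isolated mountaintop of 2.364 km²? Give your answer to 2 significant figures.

16

z = ln(25/14) / ln(11.41/1.454) = 0.5798 / 2.0602 = 0.2814
c = 14 / 1.454^0.2814 = 14 / 1.111 = 12.6
S₃ = 12.6 × 2.364^0.2814 = 12.6 × 1.274 ≈ 16.05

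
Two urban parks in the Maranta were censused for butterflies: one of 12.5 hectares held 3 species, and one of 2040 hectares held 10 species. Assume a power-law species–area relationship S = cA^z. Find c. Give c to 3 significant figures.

z = ln(S₂/S₁) / ln(A₂/A₁) = ln(10/3) / ln(2040/12.5) = 1.2040 / 5.0950 = 0.2363
c = S₁ / A₁^z = 3 / 12.5^0.2363 = 3 / 1.816 = 1.652

1.65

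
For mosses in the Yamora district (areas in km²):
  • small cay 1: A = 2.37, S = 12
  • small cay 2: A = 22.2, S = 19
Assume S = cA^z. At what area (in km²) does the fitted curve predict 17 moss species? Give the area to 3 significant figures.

z = ln(19/12) / ln(22.2/2.37) = 0.4595 / 2.2372 = 0.2054
c = 12 / 2.37^0.2054 = 12 / 1.194 = 10.05
A = (17/10.05)^(1/0.2054) ⇒ ln A = ln(1.691)/0.2054 = 2.5586
A = e^2.5586 ≈ 12.92 km²

12.9 km²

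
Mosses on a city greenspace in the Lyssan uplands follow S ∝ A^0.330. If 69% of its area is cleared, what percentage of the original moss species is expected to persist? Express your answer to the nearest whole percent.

S_new/S_old = (A_new/A_old)^z = 0.31^0.33
= exp(0.33 × ln 0.31) = exp(0.33 × -1.1712) = exp(-0.3865) ≈ 0.6794

68%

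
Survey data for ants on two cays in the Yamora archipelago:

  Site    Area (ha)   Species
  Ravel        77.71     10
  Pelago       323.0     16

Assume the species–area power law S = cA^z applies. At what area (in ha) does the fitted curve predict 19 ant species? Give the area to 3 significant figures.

544 ha

z = ln(16/10) / ln(323/77.71) = 0.4700 / 1.4247 = 0.3299
c = 10 / 77.71^0.3299 = 10 / 4.204 = 2.379
A = (19/2.379)^(1/0.3299) ⇒ ln A = ln(7.988)/0.3299 = 6.2986
A = e^6.2986 ≈ 543.8 ha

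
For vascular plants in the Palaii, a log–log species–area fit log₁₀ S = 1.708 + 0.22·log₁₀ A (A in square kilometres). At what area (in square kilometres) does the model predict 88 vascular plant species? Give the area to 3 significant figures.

88 = 51.05 × A^0.22  ⇒  A^0.22 = 88/51.05 = 1.724
ln A = ln(1.724) / 0.22 = 0.5445 / 0.22 = 2.4751
A = e^2.4751 ≈ 11.88 square kilometres

11.9 square kilometres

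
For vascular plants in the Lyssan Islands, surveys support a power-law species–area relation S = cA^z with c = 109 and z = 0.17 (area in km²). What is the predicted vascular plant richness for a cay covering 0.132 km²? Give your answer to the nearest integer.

77 species

S = 109 × 0.132^0.17 = 109 × 0.7088 ≈ 77.25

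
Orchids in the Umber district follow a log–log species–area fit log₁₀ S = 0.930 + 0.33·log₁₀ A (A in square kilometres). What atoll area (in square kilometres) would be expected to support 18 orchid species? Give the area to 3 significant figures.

18 = 8.511 × A^0.33  ⇒  A^0.33 = 18/8.511 = 2.115
ln A = ln(2.115) / 0.33 = 0.7490 / 0.33 = 2.2696
A = e^2.2696 ≈ 9.676 square kilometres

9.68 square kilometres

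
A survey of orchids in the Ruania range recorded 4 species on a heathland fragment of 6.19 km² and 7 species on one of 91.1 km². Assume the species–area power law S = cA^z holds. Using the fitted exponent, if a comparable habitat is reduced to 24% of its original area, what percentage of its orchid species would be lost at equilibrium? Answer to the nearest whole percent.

26%

z = ln(7/4) / ln(91.1/6.19) = 0.5596 / 2.6890 = 0.2081
S_new/S_old = (A_new/A_old)^z = 0.24^0.2081 = exp(0.2081 × -1.4271) = 0.743
Fraction lost = 1 − 0.743 = 0.257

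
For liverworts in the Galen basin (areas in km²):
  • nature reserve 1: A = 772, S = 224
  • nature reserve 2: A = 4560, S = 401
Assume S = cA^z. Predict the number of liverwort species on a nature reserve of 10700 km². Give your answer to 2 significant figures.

z = ln(401/224) / ln(4560/772) = 0.5823 / 1.7761 = 0.3279
c = 224 / 772^0.3279 = 224 / 8.846 = 25.32
S₃ = 25.32 × 10700^0.3279 = 25.32 × 20.95 ≈ 530.4

530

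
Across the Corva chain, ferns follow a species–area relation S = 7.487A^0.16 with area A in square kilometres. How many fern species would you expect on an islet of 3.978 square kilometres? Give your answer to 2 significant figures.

9.3

S = 7.487 × 3.978^0.16 = 7.487 × 1.247 ≈ 9.338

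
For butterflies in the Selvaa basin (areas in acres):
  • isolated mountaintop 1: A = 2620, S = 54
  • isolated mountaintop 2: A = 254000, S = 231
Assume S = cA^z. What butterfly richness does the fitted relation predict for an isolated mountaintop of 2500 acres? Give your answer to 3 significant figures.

53.2

z = ln(231/54) / ln(254000/2620) = 1.4534 / 4.5742 = 0.3177
c = 54 / 2620^0.3177 = 54 / 12.19 = 4.428
S₃ = 4.428 × 2500^0.3177 = 4.428 × 12.01 ≈ 53.2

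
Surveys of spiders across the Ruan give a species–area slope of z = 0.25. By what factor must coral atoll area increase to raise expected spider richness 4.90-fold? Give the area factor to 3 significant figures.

(A₂/A₁)^0.25 = 4.9, so A₂/A₁ = 4.9^(1/0.25) = 4.9^4
ln(A₂/A₁) = ln 4.9 / 0.25 = 1.5892 / 0.25 = 6.3569
A₂/A₁ = e^6.3569 ≈ 576.5

576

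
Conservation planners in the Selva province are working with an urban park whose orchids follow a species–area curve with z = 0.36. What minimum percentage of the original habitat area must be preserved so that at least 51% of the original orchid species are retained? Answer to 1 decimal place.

15.4%

Need (A_new/A_old)^0.36 = 0.51, so A_new/A_old = 0.51^(1/0.36) = 0.51^2.778
ln(A_new/A_old) = ln 0.51 / 0.36 = -0.6733 / 0.36 = -1.8704
A_new/A_old = e^-1.8704 ≈ 0.1541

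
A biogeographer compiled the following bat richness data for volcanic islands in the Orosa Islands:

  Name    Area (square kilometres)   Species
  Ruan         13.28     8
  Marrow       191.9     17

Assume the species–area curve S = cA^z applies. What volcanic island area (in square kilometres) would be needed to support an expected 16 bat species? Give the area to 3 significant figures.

z = ln(17/8) / ln(191.9/13.28) = 0.7538 / 2.6707 = 0.2822
c = 8 / 13.28^0.2822 = 8 / 2.075 = 3.856
A = (16/3.856)^(1/0.2822) ⇒ ln A = ln(4.15)/0.2822 = 5.0422
A = e^5.0422 ≈ 154.8 square kilometres

155 square kilometres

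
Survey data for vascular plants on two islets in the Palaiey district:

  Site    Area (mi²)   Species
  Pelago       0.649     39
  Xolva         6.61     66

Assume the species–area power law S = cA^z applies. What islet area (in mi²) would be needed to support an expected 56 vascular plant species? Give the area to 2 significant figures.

z = ln(66/39) / ln(6.61/0.649) = 0.5261 / 2.3209 = 0.2267
c = 39 / 0.649^0.2267 = 39 / 0.9067 = 43.02
A = (56/43.02)^(1/0.2267) ⇒ ln A = ln(1.302)/0.2267 = 1.1637
A = e^1.1637 ≈ 3.202 mi²

3.2 mi²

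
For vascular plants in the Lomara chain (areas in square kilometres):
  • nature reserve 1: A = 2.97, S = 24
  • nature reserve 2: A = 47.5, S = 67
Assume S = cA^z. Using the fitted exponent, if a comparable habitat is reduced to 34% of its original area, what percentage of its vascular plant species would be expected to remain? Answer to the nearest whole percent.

67%

z = ln(67/24) / ln(47.5/2.97) = 1.0266 / 2.7722 = 0.3703
S_new/S_old = (A_new/A_old)^z = 0.34^0.3703 = exp(0.3703 × -1.0788) = 0.6706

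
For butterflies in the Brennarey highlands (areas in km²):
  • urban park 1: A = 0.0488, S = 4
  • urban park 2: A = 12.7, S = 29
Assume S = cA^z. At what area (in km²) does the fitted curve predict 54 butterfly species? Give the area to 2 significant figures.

73 km²

z = ln(29/4) / ln(12.7/0.0488) = 1.9810 / 5.5616 = 0.3562
c = 4 / 0.0488^0.3562 = 4 / 0.3411 = 11.73
A = (54/11.73)^(1/0.3562) ⇒ ln A = ln(4.604)/0.3562 = 4.2870
A = e^4.2870 ≈ 72.75 km²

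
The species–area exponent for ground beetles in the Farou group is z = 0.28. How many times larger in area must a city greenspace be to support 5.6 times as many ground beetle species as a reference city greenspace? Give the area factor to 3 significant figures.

(A₂/A₁)^0.28 = 5.6, so A₂/A₁ = 5.6^(1/0.28) = 5.6^3.571
ln(A₂/A₁) = ln 5.6 / 0.28 = 1.7228 / 0.28 = 6.1527
A₂/A₁ = e^6.1527 ≈ 470

470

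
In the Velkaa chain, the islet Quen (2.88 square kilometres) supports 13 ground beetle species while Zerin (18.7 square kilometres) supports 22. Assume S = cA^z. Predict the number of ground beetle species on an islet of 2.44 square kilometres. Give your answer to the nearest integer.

z = ln(22/13) / ln(18.7/2.88) = 0.5261 / 1.8707 = 0.2812
c = 13 / 2.88^0.2812 = 13 / 1.346 = 9.655
S₃ = 9.655 × 2.44^0.2812 = 9.655 × 1.285 ≈ 12.41

12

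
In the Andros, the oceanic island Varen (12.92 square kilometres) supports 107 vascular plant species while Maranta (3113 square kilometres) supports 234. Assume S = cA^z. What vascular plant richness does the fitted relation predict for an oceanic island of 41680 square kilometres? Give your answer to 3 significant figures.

z = ln(234/107) / ln(3113/12.92) = 0.7825 / 5.4846 = 0.1427
c = 107 / 12.92^0.1427 = 107 / 1.441 = 74.27
S₃ = 74.27 × 41680^0.1427 = 74.27 × 4.562 ≈ 338.8

339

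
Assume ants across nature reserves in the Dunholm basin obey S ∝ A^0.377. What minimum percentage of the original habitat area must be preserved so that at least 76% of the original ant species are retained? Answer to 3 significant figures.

Need (A_new/A_old)^0.377 = 0.76, so A_new/A_old = 0.76^(1/0.377) = 0.76^2.653
ln(A_new/A_old) = ln 0.76 / 0.377 = -0.2744 / 0.377 = -0.7279
A_new/A_old = e^-0.7279 ≈ 0.4829

48.3%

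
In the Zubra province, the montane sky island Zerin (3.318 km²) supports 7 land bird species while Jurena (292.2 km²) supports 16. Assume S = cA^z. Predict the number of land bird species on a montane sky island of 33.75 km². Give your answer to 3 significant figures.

z = ln(16/7) / ln(292.2/3.318) = 0.8267 / 4.4781 = 0.1846
c = 7 / 3.318^0.1846 = 7 / 1.248 = 5.61
S₃ = 5.61 × 33.75^0.1846 = 5.61 × 1.915 ≈ 10.74

10.7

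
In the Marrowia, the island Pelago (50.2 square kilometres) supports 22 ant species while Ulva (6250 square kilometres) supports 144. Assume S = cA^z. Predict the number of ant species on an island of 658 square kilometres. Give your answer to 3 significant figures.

z = ln(144/22) / ln(6250/50.2) = 1.8788 / 4.8243 = 0.3894
c = 22 / 50.2^0.3894 = 22 / 4.595 = 4.787
S₃ = 4.787 × 658^0.3894 = 4.787 × 12.52 ≈ 59.93

59.9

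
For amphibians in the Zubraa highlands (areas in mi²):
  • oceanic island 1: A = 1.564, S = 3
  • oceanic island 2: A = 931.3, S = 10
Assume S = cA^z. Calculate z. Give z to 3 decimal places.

0.188

Taking logs: ln S = ln c + z ln A, so z = (ln S₂ − ln S₁)/(ln A₂ − ln A₁).
z = ln(10/3) / ln(931.3/1.564) = ln(3.333) / ln(595.5) = 1.2040 / 6.3893 = 0.1884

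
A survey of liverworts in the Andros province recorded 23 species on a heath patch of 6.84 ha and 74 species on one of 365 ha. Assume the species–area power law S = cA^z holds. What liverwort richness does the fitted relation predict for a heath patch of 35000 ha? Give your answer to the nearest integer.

z = ln(74/23) / ln(365/6.84) = 1.1686 / 3.9771 = 0.2938
c = 23 / 6.84^0.2938 = 23 / 1.759 = 13.07
S₃ = 13.07 × 35000^0.2938 = 13.07 × 21.64 ≈ 282.8

283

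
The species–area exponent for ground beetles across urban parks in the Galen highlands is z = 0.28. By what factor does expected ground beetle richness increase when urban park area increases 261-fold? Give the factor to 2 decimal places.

4.75

S₂/S₁ = (A₂/A₁)^z = 261^0.28
ln(S₂/S₁) = 0.28 × ln 261 = 0.28 × 5.5645 = 1.5581
S₂/S₁ = e^1.5581 ≈ 4.75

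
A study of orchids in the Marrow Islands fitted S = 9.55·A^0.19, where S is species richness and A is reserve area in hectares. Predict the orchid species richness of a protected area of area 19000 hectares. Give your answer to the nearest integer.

S = 9.55 × 19000^0.19
ln S = ln 9.55 + 0.19 × ln 19000 = 2.2565 + 0.19 × 9.8522 = 4.1285
S = e^4.1285 ≈ 62.08

62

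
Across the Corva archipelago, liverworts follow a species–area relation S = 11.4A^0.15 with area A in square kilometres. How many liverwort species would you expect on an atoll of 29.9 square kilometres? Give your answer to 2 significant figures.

S = 11.4 × 29.9^0.15 = 11.4 × 1.665 ≈ 18.98

19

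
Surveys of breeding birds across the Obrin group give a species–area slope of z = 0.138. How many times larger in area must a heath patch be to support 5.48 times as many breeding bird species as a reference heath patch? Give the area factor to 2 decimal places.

(A₂/A₁)^0.138 = 5.48, so A₂/A₁ = 5.48^(1/0.138) = 5.48^7.246
ln(A₂/A₁) = ln 5.48 / 0.138 = 1.7011 / 0.138 = 12.3268
A₂/A₁ = e^12.3268 ≈ 225674

225674.41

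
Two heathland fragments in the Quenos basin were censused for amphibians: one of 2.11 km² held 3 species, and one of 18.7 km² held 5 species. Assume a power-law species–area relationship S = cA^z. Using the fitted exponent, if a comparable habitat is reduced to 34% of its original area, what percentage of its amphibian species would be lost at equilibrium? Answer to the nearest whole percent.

z = ln(5/3) / ln(18.7/2.11) = 0.5108 / 2.1818 = 0.2341
S_new/S_old = (A_new/A_old)^z = 0.34^0.2341 = exp(0.2341 × -1.0788) = 0.7768
Fraction lost = 1 − 0.7768 = 0.2232

22%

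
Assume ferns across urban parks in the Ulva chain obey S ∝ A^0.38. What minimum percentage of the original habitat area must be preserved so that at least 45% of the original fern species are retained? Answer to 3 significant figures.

12.2%

Need (A_new/A_old)^0.38 = 0.45, so A_new/A_old = 0.45^(1/0.38) = 0.45^2.632
ln(A_new/A_old) = ln 0.45 / 0.38 = -0.7985 / 0.38 = -2.1013
A_new/A_old = e^-2.1013 ≈ 0.1223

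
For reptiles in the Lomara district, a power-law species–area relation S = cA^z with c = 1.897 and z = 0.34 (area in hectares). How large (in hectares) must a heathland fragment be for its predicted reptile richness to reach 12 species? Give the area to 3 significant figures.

227 hectares

12 = 1.897 × A^0.34  ⇒  A^0.34 = 12/1.897 = 6.326
ln A = ln(6.326) / 0.34 = 1.8446 / 0.34 = 5.4254
A = e^5.4254 ≈ 227.1 hectares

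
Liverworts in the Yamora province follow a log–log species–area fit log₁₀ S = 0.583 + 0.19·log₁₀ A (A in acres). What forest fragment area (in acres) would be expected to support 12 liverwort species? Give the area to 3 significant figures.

12 = 3.828 × A^0.19  ⇒  A^0.19 = 12/3.828 = 3.135
ln A = ln(3.135) / 0.19 = 1.1425 / 0.19 = 6.0132
A = e^6.0132 ≈ 408.8 acres

409 acres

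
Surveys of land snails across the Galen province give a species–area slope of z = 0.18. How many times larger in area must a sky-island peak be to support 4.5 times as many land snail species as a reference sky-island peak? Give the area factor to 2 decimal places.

(A₂/A₁)^0.18 = 4.5, so A₂/A₁ = 4.5^(1/0.18) = 4.5^5.556
ln(A₂/A₁) = ln 4.5 / 0.18 = 1.5041 / 0.18 = 8.3560
A₂/A₁ = e^8.3560 ≈ 4256

4255.58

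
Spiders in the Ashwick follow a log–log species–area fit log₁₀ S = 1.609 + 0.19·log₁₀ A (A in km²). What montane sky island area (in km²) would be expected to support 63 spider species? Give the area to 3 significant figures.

63 = 40.64 × A^0.19  ⇒  A^0.19 = 63/40.64 = 1.55
ln A = ln(1.55) / 0.19 = 0.4383 / 0.19 = 2.3067
A = e^2.3067 ≈ 10.04 km²

10.0 km²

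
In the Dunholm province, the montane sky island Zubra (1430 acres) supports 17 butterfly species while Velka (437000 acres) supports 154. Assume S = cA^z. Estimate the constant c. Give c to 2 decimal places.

1.04

z = ln(S₂/S₁) / ln(A₂/A₁) = ln(154/17) / ln(437000/1430) = 2.2037 / 5.7223 = 0.3851
c = S₁ / A₁^z = 17 / 1430^0.3851 = 17 / 16.41 = 1.036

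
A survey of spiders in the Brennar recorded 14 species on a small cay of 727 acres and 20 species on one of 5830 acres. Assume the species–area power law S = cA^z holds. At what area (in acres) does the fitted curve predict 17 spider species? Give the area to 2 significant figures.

2300 acres

z = ln(20/14) / ln(5830/727) = 0.3567 / 2.0818 = 0.1713
c = 14 / 727^0.1713 = 14 / 3.092 = 4.528
A = (17/4.528)^(1/0.1713) ⇒ ln A = ln(3.755)/0.1713 = 7.7222
A = e^7.7222 ≈ 2258 acres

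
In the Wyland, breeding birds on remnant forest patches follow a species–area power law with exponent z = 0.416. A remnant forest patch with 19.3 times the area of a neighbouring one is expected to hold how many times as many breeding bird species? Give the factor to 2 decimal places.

3.43

S₂/S₁ = (A₂/A₁)^z = 19.3^0.416
ln(S₂/S₁) = 0.416 × ln 19.3 = 0.416 × 2.9601 = 1.2314
S₂/S₁ = e^1.2314 ≈ 3.426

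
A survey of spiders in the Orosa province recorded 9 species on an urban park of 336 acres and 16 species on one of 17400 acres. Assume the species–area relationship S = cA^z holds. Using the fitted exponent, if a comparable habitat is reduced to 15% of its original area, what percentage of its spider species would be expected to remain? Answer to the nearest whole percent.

z = ln(16/9) / ln(17400/336) = 0.5754 / 3.9471 = 0.1458
S_new/S_old = (A_new/A_old)^z = 0.15^0.1458 = exp(0.1458 × -1.8971) = 0.7584

76%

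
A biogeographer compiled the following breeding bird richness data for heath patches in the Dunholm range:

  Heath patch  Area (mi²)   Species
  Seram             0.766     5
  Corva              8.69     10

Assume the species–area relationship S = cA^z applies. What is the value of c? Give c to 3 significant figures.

z = ln(S₂/S₁) / ln(A₂/A₁) = ln(10/5) / ln(8.69/0.766) = 0.6931 / 2.4287 = 0.2854
c = S₁ / A₁^z = 5 / 0.766^0.2854 = 5 / 0.9267 = 5.395

5.40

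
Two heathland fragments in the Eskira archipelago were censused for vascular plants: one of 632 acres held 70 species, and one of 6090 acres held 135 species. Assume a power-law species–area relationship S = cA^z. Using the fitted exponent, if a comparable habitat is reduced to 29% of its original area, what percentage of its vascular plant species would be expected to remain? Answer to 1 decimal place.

69.8%

z = ln(135/70) / ln(6090/632) = 0.6568 / 2.2655 = 0.2899
S_new/S_old = (A_new/A_old)^z = 0.29^0.2899 = exp(0.2899 × -1.2379) = 0.6985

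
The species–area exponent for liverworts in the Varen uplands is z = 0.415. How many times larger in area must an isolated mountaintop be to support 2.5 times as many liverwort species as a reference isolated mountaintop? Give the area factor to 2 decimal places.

(A₂/A₁)^0.415 = 2.5, so A₂/A₁ = 2.5^(1/0.415) = 2.5^2.41
ln(A₂/A₁) = ln 2.5 / 0.415 = 0.9163 / 0.415 = 2.2079
A₂/A₁ = e^2.2079 ≈ 9.097

9.10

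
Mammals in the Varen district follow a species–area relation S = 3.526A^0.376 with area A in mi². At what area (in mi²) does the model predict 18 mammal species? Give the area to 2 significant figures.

76 mi²

18 = 3.526 × A^0.376  ⇒  A^0.376 = 18/3.526 = 5.105
ln A = ln(5.105) / 0.376 = 1.6302 / 0.376 = 4.3357
A = e^4.3357 ≈ 76.38 mi²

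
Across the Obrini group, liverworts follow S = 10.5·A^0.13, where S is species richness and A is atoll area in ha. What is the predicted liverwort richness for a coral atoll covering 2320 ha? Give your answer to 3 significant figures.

28.8

S = 10.5 × 2320^0.13
ln S = ln 10.5 + 0.13 × ln 2320 = 2.3514 + 0.13 × 7.7493 = 3.3588
S = e^3.3588 ≈ 28.75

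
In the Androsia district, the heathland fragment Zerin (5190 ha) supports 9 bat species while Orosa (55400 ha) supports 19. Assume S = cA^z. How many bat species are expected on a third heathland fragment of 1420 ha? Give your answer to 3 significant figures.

5.98

z = ln(19/9) / ln(55400/5190) = 0.7472 / 2.3678 = 0.3156
c = 9 / 5190^0.3156 = 9 / 14.87 = 0.6051
S₃ = 0.6051 × 1420^0.3156 = 0.6051 × 9.88 ≈ 5.979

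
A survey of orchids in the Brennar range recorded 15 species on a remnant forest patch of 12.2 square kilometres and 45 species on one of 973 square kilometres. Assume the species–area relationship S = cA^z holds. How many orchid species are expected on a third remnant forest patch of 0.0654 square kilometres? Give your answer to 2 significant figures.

z = ln(45/15) / ln(973/12.2) = 1.0986 / 4.3789 = 0.2509
c = 15 / 12.2^0.2509 = 15 / 1.873 = 8.008
S₃ = 8.008 × 0.0654^0.2509 = 8.008 × 0.5045 ≈ 4.04

4.0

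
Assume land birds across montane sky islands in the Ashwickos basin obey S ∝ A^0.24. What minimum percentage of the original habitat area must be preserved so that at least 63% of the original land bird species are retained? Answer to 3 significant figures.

14.6%

Need (A_new/A_old)^0.24 = 0.63, so A_new/A_old = 0.63^(1/0.24) = 0.63^4.167
ln(A_new/A_old) = ln 0.63 / 0.24 = -0.4620 / 0.24 = -1.9251
A_new/A_old = e^-1.9251 ≈ 0.1459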